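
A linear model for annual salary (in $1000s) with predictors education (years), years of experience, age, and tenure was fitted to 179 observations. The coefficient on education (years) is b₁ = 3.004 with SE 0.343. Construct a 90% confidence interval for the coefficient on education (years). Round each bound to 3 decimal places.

(2.437, 3.571)

df = n − k − 1 = 179 − 4 − 1 = 174.
t* = t_{0.05, 174} = 1.653658.
Margin = t* × SE = 1.653658 × 0.343 = 0.56720.
CI: 3.004 ± 0.56720 → (2.437, 3.571).
With 90% confidence, each one-unit increase in education (years) is associated with a change of between 2.437 and 3.571 $1000s in annual salary, holding the other predictors fixed.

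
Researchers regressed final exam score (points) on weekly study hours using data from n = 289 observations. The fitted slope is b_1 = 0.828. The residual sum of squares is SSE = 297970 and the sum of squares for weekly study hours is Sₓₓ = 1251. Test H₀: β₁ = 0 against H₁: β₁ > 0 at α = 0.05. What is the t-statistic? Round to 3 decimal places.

MSE = SSE/(n − 2) = 297970/287 = 1038.22.
SE(b_1) = √(MSE/Sₓₓ) = √(1038.22/1251) = 0.910996.
t = 0.828 / 0.910996 = 0.909.
df = n − 2 = 287.
One-sided p ≈ 0.1821, which is ≥ 0.05, so fail to reject H₀.
The data do not give significant evidence that the true slope on weekly study hours is positive.

t = 0.909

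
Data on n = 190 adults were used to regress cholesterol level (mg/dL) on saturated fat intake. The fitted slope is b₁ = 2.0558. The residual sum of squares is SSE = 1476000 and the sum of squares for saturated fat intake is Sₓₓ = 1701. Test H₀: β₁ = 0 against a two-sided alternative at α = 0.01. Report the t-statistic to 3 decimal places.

t = 0.957

MSE = SSE/(n − 2) = 1476000/188 = 7851.06.
SE(b₁) = √(MSE/Sₓₓ) = √(7851.06/1701) = 2.14838.
t = 2.0558 / 2.14838 = 0.957.
df = n − 2 = 188.
Two-sided p ≈ 0.3398, which is ≥ 0.01, so fail to reject H₀.
The data do not give significant evidence of an association between saturated fat intake and cholesterol level.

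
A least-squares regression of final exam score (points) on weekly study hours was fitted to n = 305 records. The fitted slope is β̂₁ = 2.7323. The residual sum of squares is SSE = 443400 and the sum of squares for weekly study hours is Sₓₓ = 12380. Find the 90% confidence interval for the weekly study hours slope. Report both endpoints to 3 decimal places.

(2.165, 3.300)

MSE = SSE/(n − 2) = 443400/303 = 1463.37.
SE(β̂₁) = √(MSE/Sₓₓ) = √(1463.37/12380) = 0.343808.
df = n − 2 = 303.
t* = t_{0.05, 303} = 1.649898.
Margin = t* × SE = 1.649898 × 0.343808 = 0.56725.
CI: 2.7323 ± 0.56725 → (2.165, 3.300).
With 90% confidence, each one-unit increase in weekly study hours is associated with a change of between 2.165 and 3.300 points in final exam score.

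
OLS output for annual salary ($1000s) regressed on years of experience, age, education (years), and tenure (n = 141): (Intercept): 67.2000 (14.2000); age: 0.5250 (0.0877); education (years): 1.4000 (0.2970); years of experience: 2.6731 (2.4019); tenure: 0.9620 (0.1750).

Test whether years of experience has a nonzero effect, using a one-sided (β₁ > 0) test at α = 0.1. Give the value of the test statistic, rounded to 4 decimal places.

t = 1.1129

Read off: b = 2.6731, SE = 2.4019 for years of experience.
H₀: β₁ = 0 vs H₁: β₁ > 0.
t = 2.6731 / 2.4019 = 1.1129.
df = n − k − 1 = 141 − 4 − 1 = 136.
One-sided p ≈ 0.1339, which is ≥ 0.1, so fail to reject H₀.
The data do not give significant evidence that the true slope on years of experience is positive, holding the other predictors fixed.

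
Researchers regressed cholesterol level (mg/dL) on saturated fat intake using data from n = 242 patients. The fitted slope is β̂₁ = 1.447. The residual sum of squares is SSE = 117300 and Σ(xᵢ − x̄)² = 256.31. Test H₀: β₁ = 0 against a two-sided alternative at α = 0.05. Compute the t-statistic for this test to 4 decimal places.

t = 1.0479

MSE = SSE/(n − 2) = 117300/240 = 488.75.
SE(β̂₁) = √(MSE/Sₓₓ) = √(488.75/256.31) = 1.38089.
t = 1.447 / 1.38089 = 1.0479.
df = n − 2 = 240.
Two-sided p ≈ 0.2958, which is ≥ 0.05, so fail to reject H₀.
The data do not give significant evidence of an association between saturated fat intake and cholesterol level.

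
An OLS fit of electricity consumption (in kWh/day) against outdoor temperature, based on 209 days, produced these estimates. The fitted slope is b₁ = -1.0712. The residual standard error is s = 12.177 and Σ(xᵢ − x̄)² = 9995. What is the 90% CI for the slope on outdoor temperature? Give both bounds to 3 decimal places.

SE(b₁) = s/√Sₓₓ = 12.177/√9995 = 0.1218.
df = n − 2 = 207.
t* = t_{0.05, 207} = 1.652248.
Margin = t* × SE = 1.652248 × 0.1218 = 0.20124.
CI: -1.0712 ± 0.20124 → (-1.272, -0.870).
With 90% confidence, each one-unit increase in outdoor temperature is associated with a change of between -1.272 and -0.870 kWh/day in electricity consumption.

(-1.272, -0.870)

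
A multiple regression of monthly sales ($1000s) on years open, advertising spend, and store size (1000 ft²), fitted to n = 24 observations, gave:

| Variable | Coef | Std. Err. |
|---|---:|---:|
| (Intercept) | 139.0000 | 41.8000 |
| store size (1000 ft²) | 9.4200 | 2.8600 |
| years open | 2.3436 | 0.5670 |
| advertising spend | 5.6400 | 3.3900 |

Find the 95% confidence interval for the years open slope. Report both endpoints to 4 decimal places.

(1.1609, 3.5263)

Read off: b = 2.3436, SE = 0.5670 for years open.
df = n − k − 1 = 24 − 3 − 1 = 20.
t* = t_{0.025, 20} = 2.085963.
Margin = t* × SE = 2.085963 × 0.5670 = 1.182741.
CI: 2.3436 ± 1.182741 → (1.1609, 3.5263).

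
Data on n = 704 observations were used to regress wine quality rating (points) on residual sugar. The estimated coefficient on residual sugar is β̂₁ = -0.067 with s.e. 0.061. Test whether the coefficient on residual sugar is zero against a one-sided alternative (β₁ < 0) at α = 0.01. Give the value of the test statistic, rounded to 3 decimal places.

t = -1.098

H₀: β₁ = 0 vs H₁: β₁ < 0.
t = (β̂₁ − β₁⁰)/SE = -0.067 / 0.061 = -1.098.
df = n − 2 = 704 − 2 = 702.
One-sided p ≈ 0.1362, which is ≥ 0.01, so fail to reject H₀.
The data do not give significant evidence that the true slope on residual sugar is negative.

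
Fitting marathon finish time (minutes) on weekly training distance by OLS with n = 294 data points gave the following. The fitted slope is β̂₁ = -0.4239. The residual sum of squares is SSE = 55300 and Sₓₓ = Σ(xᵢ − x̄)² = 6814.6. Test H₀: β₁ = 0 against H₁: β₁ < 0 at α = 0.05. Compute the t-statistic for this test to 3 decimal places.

t = -2.543

MSE = SSE/(n − 2) = 55300/292 = 189.384.
SE(β̂₁) = √(MSE/Sₓₓ) = √(189.384/6814.6) = 0.166706.
t = -0.4239 / 0.166706 = -2.543.
df = n − 2 = 292.
One-sided p ≈ 0.0058, which is < 0.05, so reject H₀.
There is evidence that the true slope on weekly training distance is negative.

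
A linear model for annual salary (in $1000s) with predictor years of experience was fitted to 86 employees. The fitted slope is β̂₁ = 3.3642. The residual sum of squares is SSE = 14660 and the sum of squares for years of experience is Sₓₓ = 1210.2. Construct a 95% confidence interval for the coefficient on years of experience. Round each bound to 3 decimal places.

(2.609, 4.119)

MSE = SSE/(n − 2) = 14660/84 = 174.524.
SE(β̂₁) = √(MSE/Sₓₓ) = √(174.524/1210.2) = 0.379751.
df = n − 2 = 84.
t* = t_{0.025, 84} = 1.98861.
Margin = t* × SE = 1.98861 × 0.379751 = 0.75518.
CI: 3.3642 ± 0.75518 → (2.609, 4.119).
With 95% confidence, each one-unit increase in years of experience is associated with a change of between 2.609 and 4.119 $1000s in annual salary.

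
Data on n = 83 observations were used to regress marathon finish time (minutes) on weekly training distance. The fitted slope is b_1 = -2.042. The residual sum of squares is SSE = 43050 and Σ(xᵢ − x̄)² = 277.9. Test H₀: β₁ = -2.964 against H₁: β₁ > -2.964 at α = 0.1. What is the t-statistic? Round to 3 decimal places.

t = 0.667

MSE = SSE/(n − 2) = 43050/81 = 531.481.
SE(b_1) = √(MSE/Sₓₓ) = √(531.481/277.9) = 1.38293.
t = (-2.042 − (-2.964)) / 1.38293 = 0.667.
df = n − 2 = 81.
One-sided p ≈ 0.2534, which is ≥ 0.1, so fail to reject H₀.
The data do not give significant evidence that the true slope on weekly training distance exceeds -2.964 minutes per unit.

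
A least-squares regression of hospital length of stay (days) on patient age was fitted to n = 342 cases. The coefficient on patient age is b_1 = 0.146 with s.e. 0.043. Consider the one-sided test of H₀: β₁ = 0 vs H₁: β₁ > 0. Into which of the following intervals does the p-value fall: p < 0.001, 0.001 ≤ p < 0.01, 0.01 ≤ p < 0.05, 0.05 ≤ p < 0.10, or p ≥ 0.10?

p < 0.001

t = 0.146 / 0.043 = 3.395.
df = n − 2 = 342 − 2 = 340.
One-sided p = P(T_{340} > t) ≈ 0.0004.
So p < 0.001.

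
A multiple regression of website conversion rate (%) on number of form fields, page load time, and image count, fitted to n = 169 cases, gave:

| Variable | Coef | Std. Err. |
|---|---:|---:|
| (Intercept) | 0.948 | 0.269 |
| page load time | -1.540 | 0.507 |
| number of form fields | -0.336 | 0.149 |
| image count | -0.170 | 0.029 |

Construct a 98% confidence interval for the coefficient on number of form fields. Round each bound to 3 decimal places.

(-0.686, 0.014)

Read off: b = -0.336, SE = 0.149 for number of form fields.
df = n − k − 1 = 169 − 3 − 1 = 165.
t* = t_{0.01, 165} = 2.34916.
Margin = t* × SE = 2.34916 × 0.149 = 0.35002.
CI: -0.336 ± 0.35002 → (-0.686, 0.014).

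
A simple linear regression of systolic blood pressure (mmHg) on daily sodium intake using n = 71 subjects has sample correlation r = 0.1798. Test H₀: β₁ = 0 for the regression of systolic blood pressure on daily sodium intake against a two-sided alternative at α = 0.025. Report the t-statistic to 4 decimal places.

t = 1.5183

t = r·√(n − 2)/√(1 − r²) = 0.1798·√69/√0.967672 = 1.5183.
df = n − 2 = 69.
Two-sided p ≈ 0.1335, which is ≥ 0.025, so fail to reject H₀.
The data do not give significant evidence of a linear association between daily sodium intake and systolic blood pressure.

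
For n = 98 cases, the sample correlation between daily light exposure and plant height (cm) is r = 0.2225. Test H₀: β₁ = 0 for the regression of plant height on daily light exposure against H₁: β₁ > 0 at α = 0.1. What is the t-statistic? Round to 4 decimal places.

t = r·√(n − 2)/√(1 − r²) = 0.2225·√96/√0.950494 = 2.2361.
df = n − 2 = 96.
One-sided p ≈ 0.0138, which is < 0.1, so reject H₀.
There is evidence of a linear association between daily light exposure and plant height.

t = 2.2361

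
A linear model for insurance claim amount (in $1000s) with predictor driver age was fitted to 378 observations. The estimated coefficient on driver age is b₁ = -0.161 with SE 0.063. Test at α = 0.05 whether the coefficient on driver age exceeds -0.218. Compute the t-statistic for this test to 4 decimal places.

t = 0.9048

H₀: β₁ = -0.218 vs H₁: β₁ > -0.218.
t = (b₁ − β₁⁰)/SE = (-0.161 − (-0.218)) / 0.063 = 0.9048.
df = n − 2 = 378 − 2 = 376.
One-sided p ≈ 0.1831, which is ≥ 0.05, so fail to reject H₀.
The data do not give significant evidence that the true slope on driver age exceeds -0.218 $1000s per unit.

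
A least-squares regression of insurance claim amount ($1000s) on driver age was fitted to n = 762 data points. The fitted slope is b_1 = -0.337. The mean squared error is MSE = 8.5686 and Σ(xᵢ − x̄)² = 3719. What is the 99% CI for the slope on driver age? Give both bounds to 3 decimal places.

(-0.461, -0.213)

SE(b_1) = √(MSE/Sₓₓ) = √(8.5686/3719) = 0.0480001.
df = n − 2 = 760.
t* = t_{0.005, 760} = 2.582314.
Margin = t* × SE = 2.582314 × 0.0480001 = 0.12395.
CI: -0.337 ± 0.12395 → (-0.461, -0.213).
With 99% confidence, each one-unit increase in driver age is associated with a change of between -0.461 and -0.213 $1000s in insurance claim amount.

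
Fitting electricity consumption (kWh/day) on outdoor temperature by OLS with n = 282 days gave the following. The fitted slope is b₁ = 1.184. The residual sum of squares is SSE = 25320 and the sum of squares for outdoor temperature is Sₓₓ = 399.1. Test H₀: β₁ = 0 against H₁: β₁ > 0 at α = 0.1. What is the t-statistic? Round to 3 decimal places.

MSE = SSE/(n − 2) = 25320/280 = 90.4286.
SE(b₁) = √(MSE/Sₓₓ) = √(90.4286/399.1) = 0.476006.
t = 1.184 / 0.476006 = 2.487.
df = n − 2 = 280.
One-sided p ≈ 0.0067, which is < 0.1, so reject H₀.
There is evidence that the true slope on outdoor temperature is positive.

t = 2.487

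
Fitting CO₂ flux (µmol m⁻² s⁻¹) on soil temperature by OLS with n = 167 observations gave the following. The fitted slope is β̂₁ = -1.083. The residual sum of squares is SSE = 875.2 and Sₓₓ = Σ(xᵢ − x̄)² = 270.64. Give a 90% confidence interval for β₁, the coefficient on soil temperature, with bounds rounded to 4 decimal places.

(-1.3146, -0.8514)

MSE = SSE/(n − 2) = 875.2/165 = 5.30424.
SE(β̂₁) = √(MSE/Sₓₓ) = √(5.30424/270.64) = 0.139996.
df = n − 2 = 165.
t* = t_{0.05, 165} = 1.654141.
Margin = t* × SE = 1.654141 × 0.139996 = 0.231573.
CI: -1.083 ± 0.231573 → (-1.3146, -0.8514).
With 90% confidence, each one-unit increase in soil temperature is associated with a change of between -1.3146 and -0.8514 µmol m⁻² s⁻¹ in CO₂ flux.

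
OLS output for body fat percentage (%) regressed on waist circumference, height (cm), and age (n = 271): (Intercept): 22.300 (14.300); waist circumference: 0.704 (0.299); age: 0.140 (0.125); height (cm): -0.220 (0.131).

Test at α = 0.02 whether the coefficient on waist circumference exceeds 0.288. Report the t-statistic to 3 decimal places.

Read off: b = 0.704, SE = 0.299 for waist circumference.
H₀: β₁ = 0.288 vs H₁: β₁ > 0.288.
t = (0.704 − 0.288) / 0.299 = 1.391.
df = n − k − 1 = 271 − 3 − 1 = 267.
One-sided p ≈ 0.0826, which is ≥ 0.02, so fail to reject H₀.
The data do not give significant evidence that the true slope on waist circumference exceeds 0.288 % per unit, holding the other predictors fixed.

t = 1.391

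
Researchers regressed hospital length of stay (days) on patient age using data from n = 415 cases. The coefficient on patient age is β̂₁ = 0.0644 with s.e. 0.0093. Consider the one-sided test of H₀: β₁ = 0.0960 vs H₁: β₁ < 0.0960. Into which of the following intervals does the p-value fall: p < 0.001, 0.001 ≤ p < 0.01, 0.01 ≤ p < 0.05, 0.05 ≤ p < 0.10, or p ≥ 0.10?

p < 0.001

t = (0.0644 − 0.0960) / 0.0093 = -3.398.
df = n − 2 = 415 − 2 = 413.
One-sided p = P(T_{413} < t) ≈ 0.0004.
So p < 0.001.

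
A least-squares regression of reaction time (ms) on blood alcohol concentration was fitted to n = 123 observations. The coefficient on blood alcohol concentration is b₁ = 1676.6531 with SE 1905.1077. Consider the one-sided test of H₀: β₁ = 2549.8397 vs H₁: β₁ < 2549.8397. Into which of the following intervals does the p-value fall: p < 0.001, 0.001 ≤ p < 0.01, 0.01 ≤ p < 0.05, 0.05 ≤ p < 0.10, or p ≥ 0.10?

t = (1676.6531 − 2549.8397) / 1905.1077 = -0.458.
df = n − 2 = 123 − 2 = 121.
One-sided p = P(T_{121} < t) ≈ 0.3238.
So p ≥ 0.10.

p ≥ 0.10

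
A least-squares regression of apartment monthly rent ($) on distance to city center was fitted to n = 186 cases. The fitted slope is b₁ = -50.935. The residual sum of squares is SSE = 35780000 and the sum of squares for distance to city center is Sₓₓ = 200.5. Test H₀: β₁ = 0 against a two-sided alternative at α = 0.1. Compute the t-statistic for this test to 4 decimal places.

MSE = SSE/(n − 2) = 35780000/184 = 194457.
SE(b₁) = √(MSE/Sₓₓ) = √(194457/200.5) = 31.1425.
t = -50.935 / 31.1425 = -1.6355.
df = n − 2 = 184.
Two-sided p ≈ 0.1036, which is ≥ 0.1, so fail to reject H₀.
The data do not give significant evidence of an association between distance to city center and apartment monthly rent.

t = -1.6355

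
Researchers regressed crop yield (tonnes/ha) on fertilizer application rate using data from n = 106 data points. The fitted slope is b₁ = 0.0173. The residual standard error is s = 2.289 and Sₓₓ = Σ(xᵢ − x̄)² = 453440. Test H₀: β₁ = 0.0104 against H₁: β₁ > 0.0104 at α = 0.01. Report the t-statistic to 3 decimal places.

t = 2.030

SE(b₁) = s/√Sₓₓ = 2.289/√453440 = 0.00339927.
t = (0.0173 − 0.0104) / 0.00339927 = 2.030.
df = n − 2 = 104.
One-sided p ≈ 0.0225, which is ≥ 0.01, so fail to reject H₀.
The data do not give significant evidence that the true slope on fertilizer application rate exceeds 0.0104 tonnes/ha per unit.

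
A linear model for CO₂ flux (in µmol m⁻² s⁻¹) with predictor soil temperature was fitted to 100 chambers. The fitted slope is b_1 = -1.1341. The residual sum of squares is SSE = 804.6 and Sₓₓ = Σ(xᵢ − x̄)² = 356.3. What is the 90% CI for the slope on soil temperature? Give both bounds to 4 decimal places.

MSE = SSE/(n − 2) = 804.6/98 = 8.2102.
SE(b_1) = √(MSE/Sₓₓ) = √(8.2102/356.3) = 0.151799.
df = n − 2 = 98.
t* = t_{0.05, 98} = 1.660551.
Margin = t* × SE = 1.660551 × 0.151799 = 0.252070.
CI: -1.1341 ± 0.252070 → (-1.3862, -0.8820).
With 90% confidence, each one-unit increase in soil temperature is associated with a change of between -1.3862 and -0.8820 µmol m⁻² s⁻¹ in CO₂ flux.

(-1.3862, -0.8820)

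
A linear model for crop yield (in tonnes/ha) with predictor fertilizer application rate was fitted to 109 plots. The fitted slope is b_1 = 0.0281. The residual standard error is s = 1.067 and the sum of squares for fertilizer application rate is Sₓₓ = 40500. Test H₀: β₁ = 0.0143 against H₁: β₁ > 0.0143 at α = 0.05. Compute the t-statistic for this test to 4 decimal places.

SE(b_1) = s/√Sₓₓ = 1.067/√40500 = 0.00530197.
t = (0.0281 − 0.0143) / 0.00530197 = 2.6028.
df = n − 2 = 107.
One-sided p ≈ 0.0053, which is < 0.05, so reject H₀.
There is evidence that the true slope on fertilizer application rate exceeds 0.0143 tonnes/ha per unit.

t = 2.6028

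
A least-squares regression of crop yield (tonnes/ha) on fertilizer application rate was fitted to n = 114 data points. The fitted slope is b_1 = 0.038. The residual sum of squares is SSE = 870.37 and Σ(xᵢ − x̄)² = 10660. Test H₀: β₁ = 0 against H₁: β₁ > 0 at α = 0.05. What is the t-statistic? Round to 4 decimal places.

MSE = SSE/(n − 2) = 870.37/112 = 7.77116.
SE(b_1) = √(MSE/Sₓₓ) = √(7.77116/10660) = 0.027.
t = 0.038 / 0.027 = 1.4074.
df = n − 2 = 112.
One-sided p ≈ 0.0810, which is ≥ 0.05, so fail to reject H₀.
The data do not give significant evidence that the true slope on fertilizer application rate is positive.

t = 1.4074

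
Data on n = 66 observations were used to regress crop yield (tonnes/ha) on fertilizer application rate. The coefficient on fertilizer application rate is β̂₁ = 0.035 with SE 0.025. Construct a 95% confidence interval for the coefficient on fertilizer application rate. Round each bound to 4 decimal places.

(-0.0149, 0.0849)

df = n − 2 = 66 − 2 = 64.
t* = t_{0.025, 64} = 1.99773.
Margin = t* × SE = 1.99773 × 0.025 = 0.049943.
CI: 0.035 ± 0.049943 → (-0.0149, 0.0849).
With 95% confidence, each one-unit increase in fertilizer application rate is associated with a change of between -0.0149 and 0.0849 tonnes/ha in crop yield.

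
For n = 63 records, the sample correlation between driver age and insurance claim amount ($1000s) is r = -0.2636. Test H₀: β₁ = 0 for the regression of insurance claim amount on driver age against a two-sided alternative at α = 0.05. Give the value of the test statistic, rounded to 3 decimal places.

t = -2.134

t = r·√(n − 2)/√(1 − r²) = -0.2636·√61/√0.930515 = -2.134.
df = n − 2 = 61.
Two-sided p ≈ 0.0368, which is < 0.05, so reject H₀.
There is evidence of a linear association between driver age and insurance claim amount.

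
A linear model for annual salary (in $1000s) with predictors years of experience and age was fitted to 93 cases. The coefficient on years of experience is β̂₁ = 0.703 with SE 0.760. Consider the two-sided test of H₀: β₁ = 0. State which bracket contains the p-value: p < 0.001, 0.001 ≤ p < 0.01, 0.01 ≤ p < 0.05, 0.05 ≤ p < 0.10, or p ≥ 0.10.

t = 0.703 / 0.760 = 0.925.
df = n − k − 1 = 93 − 2 − 1 = 90.
Two-sided p = 2·P(T_{90} > |t|) ≈ 0.3574.
So p ≥ 0.10.

p ≥ 0.10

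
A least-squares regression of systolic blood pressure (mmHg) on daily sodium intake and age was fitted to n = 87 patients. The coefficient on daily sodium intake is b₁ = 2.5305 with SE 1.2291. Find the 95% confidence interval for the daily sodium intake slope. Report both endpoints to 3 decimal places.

(0.086, 4.975)

df = n − k − 1 = 87 − 2 − 1 = 84.
t* = t_{0.025, 84} = 1.98861.
Margin = t* × SE = 1.98861 × 1.2291 = 2.44420.
CI: 2.5305 ± 2.44420 → (0.086, 4.975).
With 95% confidence, each one-unit increase in daily sodium intake is associated with a change of between 0.086 and 4.975 mmHg in systolic blood pressure, holding the other predictors fixed.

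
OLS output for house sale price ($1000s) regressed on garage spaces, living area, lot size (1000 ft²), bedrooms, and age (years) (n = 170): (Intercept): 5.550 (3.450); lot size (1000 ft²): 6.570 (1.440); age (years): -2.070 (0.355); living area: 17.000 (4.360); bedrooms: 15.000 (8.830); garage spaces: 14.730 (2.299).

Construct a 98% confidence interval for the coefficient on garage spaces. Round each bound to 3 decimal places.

(9.329, 20.131)

Read off: b = 14.730, SE = 2.299 for garage spaces.
df = n − k − 1 = 170 − 5 − 1 = 164.
t* = t_{0.01, 164} = 2.3493.
Margin = t* × SE = 2.3493 × 2.299 = 5.40104.
CI: 14.730 ± 5.40104 → (9.329, 20.131).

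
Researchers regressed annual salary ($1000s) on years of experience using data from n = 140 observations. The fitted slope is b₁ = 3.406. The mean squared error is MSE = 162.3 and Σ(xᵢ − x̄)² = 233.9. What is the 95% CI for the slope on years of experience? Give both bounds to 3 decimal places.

SE(b₁) = √(MSE/Sₓₓ) = √(162.3/233.9) = 0.832998.
df = n − 2 = 138.
t* = t_{0.025, 138} = 1.977304.
Margin = t* × SE = 1.977304 × 0.832998 = 1.64709.
CI: 3.406 ± 1.64709 → (1.759, 5.053).
With 95% confidence, each one-unit increase in years of experience is associated with a change of between 1.759 and 5.053 $1000s in annual salary.

(1.759, 5.053)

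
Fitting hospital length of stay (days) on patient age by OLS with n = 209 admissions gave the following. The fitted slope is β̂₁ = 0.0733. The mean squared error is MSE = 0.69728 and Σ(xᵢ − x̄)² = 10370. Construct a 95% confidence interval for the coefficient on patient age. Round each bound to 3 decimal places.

(0.057, 0.089)

SE(β̂₁) = √(MSE/Sₓₓ) = √(0.69728/10370) = 0.00820001.
df = n − 2 = 207.
t* = t_{0.025, 207} = 1.97149.
Margin = t* × SE = 1.97149 × 0.00820001 = 0.01617.
CI: 0.0733 ± 0.01617 → (0.057, 0.089).
With 95% confidence, each one-unit increase in patient age is associated with a change of between 0.057 and 0.089 days in hospital length of stay.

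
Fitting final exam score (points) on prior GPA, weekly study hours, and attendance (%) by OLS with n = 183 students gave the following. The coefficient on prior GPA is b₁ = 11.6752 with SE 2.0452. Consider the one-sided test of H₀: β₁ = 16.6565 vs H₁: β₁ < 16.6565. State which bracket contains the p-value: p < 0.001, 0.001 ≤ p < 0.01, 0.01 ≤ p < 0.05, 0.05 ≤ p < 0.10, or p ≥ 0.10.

0.001 ≤ p < 0.01

t = (11.6752 − 16.6565) / 2.0452 = -2.436.
df = n − k − 1 = 183 − 3 − 1 = 179.
One-sided p = P(T_{179} < t) ≈ 0.0079.
So 0.001 ≤ p < 0.01.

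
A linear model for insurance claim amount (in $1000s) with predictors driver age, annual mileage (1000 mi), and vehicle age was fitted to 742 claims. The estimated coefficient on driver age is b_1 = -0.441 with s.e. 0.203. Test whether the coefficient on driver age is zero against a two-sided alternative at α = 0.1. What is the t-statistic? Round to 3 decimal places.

H₀: β₁ = 0 vs H₁: β₁ ≠ 0.
t = (b_1 − β₁⁰)/SE = -0.441 / 0.203 = -2.172.
df = n − k − 1 = 742 − 3 − 1 = 738.
Two-sided p ≈ 0.0301, which is < 0.1, so reject H₀.
There is evidence that driver age is associated with insurance claim amount, holding the other predictors fixed.

t = -2.172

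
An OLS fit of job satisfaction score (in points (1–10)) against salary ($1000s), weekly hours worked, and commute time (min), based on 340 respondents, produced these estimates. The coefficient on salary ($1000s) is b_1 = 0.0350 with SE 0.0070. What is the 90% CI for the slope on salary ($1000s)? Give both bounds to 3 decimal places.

df = n − k − 1 = 340 − 3 − 1 = 336.
t* = t_{0.05, 336} = 1.649401.
Margin = t* × SE = 1.649401 × 0.0070 = 0.01155.
CI: 0.0350 ± 0.01155 → (0.023, 0.047).
With 90% confidence, each one-unit increase in salary ($1000s) is associated with a change of between 0.023 and 0.047 points (1–10) in job satisfaction score, holding the other predictors fixed.

(0.023, 0.047)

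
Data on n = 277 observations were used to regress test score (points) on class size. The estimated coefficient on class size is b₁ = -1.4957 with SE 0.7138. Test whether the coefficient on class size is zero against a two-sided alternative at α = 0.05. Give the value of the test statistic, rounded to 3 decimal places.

H₀: β₁ = 0 vs H₁: β₁ ≠ 0.
t = (b₁ − β₁⁰)/SE = -1.4957 / 0.7138 = -2.095.
df = n − 2 = 277 − 2 = 275.
Two-sided p ≈ 0.0370, which is < 0.05, so reject H₀.
There is evidence that class size is associated with test score.

t = -2.095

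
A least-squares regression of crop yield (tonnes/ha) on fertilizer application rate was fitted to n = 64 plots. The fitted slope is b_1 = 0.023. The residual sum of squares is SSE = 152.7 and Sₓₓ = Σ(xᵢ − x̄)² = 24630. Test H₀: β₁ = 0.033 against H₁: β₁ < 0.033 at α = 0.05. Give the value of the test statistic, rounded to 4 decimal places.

MSE = SSE/(n − 2) = 152.7/62 = 2.4629.
SE(b_1) = √(MSE/Sₓₓ) = √(2.4629/24630) = 0.0099998.
t = (0.023 − 0.033) / 0.0099998 = -1.0000.
df = n − 2 = 62.
One-sided p ≈ 0.1606, which is ≥ 0.05, so fail to reject H₀.
The data do not give significant evidence that the true slope on fertilizer application rate is below 0.033 tonnes/ha per unit.

t = -1.0000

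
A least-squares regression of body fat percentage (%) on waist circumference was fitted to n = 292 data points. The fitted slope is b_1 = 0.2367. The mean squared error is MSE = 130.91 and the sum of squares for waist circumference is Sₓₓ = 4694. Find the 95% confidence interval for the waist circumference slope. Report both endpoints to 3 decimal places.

SE(b_1) = √(MSE/Sₓₓ) = √(130.91/4694) = 0.166999.
df = n − 2 = 290.
t* = t_{0.025, 290} = 1.968178.
Margin = t* × SE = 1.968178 × 0.166999 = 0.32868.
CI: 0.2367 ± 0.32868 → (-0.092, 0.565).
With 95% confidence, each one-unit increase in waist circumference is associated with a change of between -0.092 and 0.565 % in body fat percentage.

(-0.092, 0.565)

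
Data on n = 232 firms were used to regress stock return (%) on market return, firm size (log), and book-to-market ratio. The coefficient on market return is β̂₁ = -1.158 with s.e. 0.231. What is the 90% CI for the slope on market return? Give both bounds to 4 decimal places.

(-1.5395, -0.7765)

df = n − k − 1 = 232 − 3 − 1 = 228.
t* = t_{0.05, 228} = 1.651564.
Margin = t* × SE = 1.651564 × 0.231 = 0.381511.
CI: -1.158 ± 0.381511 → (-1.5395, -0.7765).
With 90% confidence, each one-unit increase in market return is associated with a change of between -1.5395 and -0.7765 % in stock return, holding the other predictors fixed.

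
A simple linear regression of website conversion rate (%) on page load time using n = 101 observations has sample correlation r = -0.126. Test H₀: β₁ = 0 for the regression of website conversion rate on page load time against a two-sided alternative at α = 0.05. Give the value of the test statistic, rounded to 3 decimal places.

t = -1.264

t = r·√(n − 2)/√(1 − r²) = -0.126·√99/√0.984124 = -1.264.
df = n − 2 = 99.
Two-sided p ≈ 0.2093, which is ≥ 0.05, so fail to reject H₀.
The data do not give significant evidence of a linear association between page load time and website conversion rate.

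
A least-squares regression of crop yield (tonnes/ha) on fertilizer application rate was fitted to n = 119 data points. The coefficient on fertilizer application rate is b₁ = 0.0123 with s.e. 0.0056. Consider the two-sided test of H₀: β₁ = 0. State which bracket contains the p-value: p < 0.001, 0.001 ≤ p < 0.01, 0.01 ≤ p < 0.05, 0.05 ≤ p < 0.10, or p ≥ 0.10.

t = 0.0123 / 0.0056 = 2.196.
df = n − 2 = 119 − 2 = 117.
Two-sided p = 2·P(T_{117} > |t|) ≈ 0.0300.
So 0.01 ≤ p < 0.05.

0.01 ≤ p < 0.05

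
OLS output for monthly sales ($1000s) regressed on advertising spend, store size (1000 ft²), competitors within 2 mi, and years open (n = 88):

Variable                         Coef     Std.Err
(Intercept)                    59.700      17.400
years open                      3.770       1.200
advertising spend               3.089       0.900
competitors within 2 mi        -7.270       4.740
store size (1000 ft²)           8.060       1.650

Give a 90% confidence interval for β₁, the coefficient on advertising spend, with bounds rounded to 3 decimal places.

Read off: b = 3.089, SE = 0.900 for advertising spend.
df = n − k − 1 = 88 − 4 − 1 = 83.
t* = t_{0.05, 83} = 1.66342.
Margin = t* × SE = 1.66342 × 0.900 = 1.49708.
CI: 3.089 ± 1.49708 → (1.592, 4.586).

(1.592, 4.586)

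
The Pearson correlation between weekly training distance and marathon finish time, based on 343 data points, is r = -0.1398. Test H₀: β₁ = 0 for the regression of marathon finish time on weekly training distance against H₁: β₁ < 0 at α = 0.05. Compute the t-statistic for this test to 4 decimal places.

t = -2.6072

t = r·√(n − 2)/√(1 − r²) = -0.1398·√341/√0.980456 = -2.6072.
df = n − 2 = 341.
One-sided p ≈ 0.0048, which is < 0.05, so reject H₀.
There is evidence of a linear association between weekly training distance and marathon finish time.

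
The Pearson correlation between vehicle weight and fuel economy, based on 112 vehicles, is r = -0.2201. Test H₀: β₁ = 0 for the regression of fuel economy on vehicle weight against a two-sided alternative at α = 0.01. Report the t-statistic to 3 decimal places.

t = r·√(n − 2)/√(1 − r²) = -0.2201·√110/√0.951556 = -2.366.
df = n − 2 = 110.
Two-sided p ≈ 0.0197, which is ≥ 0.01, so fail to reject H₀.
The data do not give significant evidence of a linear association between vehicle weight and fuel economy.

t = -2.366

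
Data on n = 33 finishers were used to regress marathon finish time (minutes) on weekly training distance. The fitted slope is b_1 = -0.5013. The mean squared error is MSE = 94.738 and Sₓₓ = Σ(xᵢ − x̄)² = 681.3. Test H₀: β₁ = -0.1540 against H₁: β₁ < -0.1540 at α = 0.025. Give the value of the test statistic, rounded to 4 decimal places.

SE(b_1) = √(MSE/Sₓₓ) = √(94.738/681.3) = 0.3729.
t = (-0.5013 − (-0.1540)) / 0.3729 = -0.9313.
df = n − 2 = 31.
One-sided p ≈ 0.1794, which is ≥ 0.025, so fail to reject H₀.
The data do not give significant evidence that the true slope on weekly training distance is below -0.1540 minutes per unit.

t = -0.9313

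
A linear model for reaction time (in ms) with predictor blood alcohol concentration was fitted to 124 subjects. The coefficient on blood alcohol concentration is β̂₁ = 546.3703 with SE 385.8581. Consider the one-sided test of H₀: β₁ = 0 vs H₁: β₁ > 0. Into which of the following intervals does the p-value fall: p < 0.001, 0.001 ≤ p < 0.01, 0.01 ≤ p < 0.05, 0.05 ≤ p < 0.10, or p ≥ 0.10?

0.05 ≤ p < 0.10

t = 546.3703 / 385.8581 = 1.416.
df = n − 2 = 124 − 2 = 122.
One-sided p = P(T_{122} > t) ≈ 0.0797.
So 0.05 ≤ p < 0.10.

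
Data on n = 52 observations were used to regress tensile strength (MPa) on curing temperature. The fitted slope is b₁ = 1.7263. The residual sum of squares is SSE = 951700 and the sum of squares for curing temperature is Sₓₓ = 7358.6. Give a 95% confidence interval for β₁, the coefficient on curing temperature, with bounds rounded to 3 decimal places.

MSE = SSE/(n − 2) = 951700/50 = 19034.
SE(b₁) = √(MSE/Sₓₓ) = √(19034/7358.6) = 1.6083.
df = n − 2 = 50.
t* = t_{0.025, 50} = 2.008559.
Margin = t* × SE = 2.008559 × 1.6083 = 3.23037.
CI: 1.7263 ± 3.23037 → (-1.504, 4.957).
With 95% confidence, each one-unit increase in curing temperature is associated with a change of between -1.504 and 4.957 MPa in tensile strength.

(-1.504, 4.957)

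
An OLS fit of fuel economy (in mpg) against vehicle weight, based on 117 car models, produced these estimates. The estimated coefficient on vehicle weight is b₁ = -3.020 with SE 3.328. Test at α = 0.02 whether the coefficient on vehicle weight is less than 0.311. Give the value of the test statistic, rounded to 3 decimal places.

H₀: β₁ = 0.311 vs H₁: β₁ < 0.311.
t = (b₁ − β₁⁰)/SE = (-3.020 − 0.311) / 3.328 = -1.001.
df = n − 2 = 117 − 2 = 115.
One-sided p ≈ 0.1595, which is ≥ 0.02, so fail to reject H₀.
The data do not give significant evidence that the true slope on vehicle weight is below 0.311 mpg per unit.

t = -1.001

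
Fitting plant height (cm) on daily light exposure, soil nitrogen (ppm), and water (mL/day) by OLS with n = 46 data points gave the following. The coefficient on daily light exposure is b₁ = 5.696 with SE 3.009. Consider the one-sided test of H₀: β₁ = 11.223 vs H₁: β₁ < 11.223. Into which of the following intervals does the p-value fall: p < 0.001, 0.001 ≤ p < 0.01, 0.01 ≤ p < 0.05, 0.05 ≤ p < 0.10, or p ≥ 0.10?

t = (5.696 − 11.223) / 3.009 = -1.837.
df = n − k − 1 = 46 − 3 − 1 = 42.
One-sided p = P(T_{42} < t) ≈ 0.0367.
So 0.01 ≤ p < 0.05.

0.01 ≤ p < 0.05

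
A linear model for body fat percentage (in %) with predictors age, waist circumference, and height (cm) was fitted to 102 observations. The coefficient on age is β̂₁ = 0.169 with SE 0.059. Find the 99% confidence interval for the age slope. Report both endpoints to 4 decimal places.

(0.0140, 0.3240)

df = n − k − 1 = 102 − 3 − 1 = 98.
t* = t_{0.005, 98} = 2.626931.
Margin = t* × SE = 2.626931 × 0.059 = 0.154989.
CI: 0.169 ± 0.154989 → (0.0140, 0.3240).
With 99% confidence, each one-unit increase in age is associated with a change of between 0.0140 and 0.3240 % in body fat percentage, holding the other predictors fixed.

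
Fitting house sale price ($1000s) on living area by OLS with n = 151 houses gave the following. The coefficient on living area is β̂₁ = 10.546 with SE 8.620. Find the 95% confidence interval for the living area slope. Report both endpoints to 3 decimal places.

df = n − 2 = 151 − 2 = 149.
t* = t_{0.025, 149} = 1.976013.
Margin = t* × SE = 1.976013 × 8.620 = 17.03323.
CI: 10.546 ± 17.03323 → (-6.487, 27.579).
With 95% confidence, each one-unit increase in living area is associated with a change of between -6.487 and 27.579 $1000s in house sale price.

(-6.487, 27.579)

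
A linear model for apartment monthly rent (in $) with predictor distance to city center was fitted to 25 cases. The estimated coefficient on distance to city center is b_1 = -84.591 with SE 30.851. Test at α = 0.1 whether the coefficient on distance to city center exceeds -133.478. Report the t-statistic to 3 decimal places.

t = 1.585

H₀: β₁ = -133.478 vs H₁: β₁ > -133.478.
t = (b_1 − β₁⁰)/SE = (-84.591 − (-133.478)) / 30.851 = 1.585.
df = n − 2 = 25 − 2 = 23.
One-sided p ≈ 0.0634, which is < 0.1, so reject H₀.
There is evidence that the true slope on distance to city center exceeds -133.478 $ per unit.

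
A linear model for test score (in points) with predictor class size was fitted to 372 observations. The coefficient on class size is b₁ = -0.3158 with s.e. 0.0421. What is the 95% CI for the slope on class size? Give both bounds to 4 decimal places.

df = n − 2 = 372 − 2 = 370.
t* = t_{0.025, 370} = 1.966396.
Margin = t* × SE = 1.966396 × 0.0421 = 0.082785.
CI: -0.3158 ± 0.082785 → (-0.3986, -0.2330).
With 95% confidence, each one-unit increase in class size is associated with a change of between -0.3986 and -0.2330 points in test score.

(-0.3986, -0.2330)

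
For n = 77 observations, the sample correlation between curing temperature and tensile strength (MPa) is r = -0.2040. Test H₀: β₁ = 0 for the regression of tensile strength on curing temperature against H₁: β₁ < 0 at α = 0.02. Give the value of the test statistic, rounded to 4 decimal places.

t = -1.8046

t = r·√(n − 2)/√(1 − r²) = -0.2040·√75/√0.958384 = -1.8046.
df = n − 2 = 75.
One-sided p ≈ 0.0376, which is ≥ 0.02, so fail to reject H₀.
The data do not give significant evidence of a linear association between curing temperature and tensile strength.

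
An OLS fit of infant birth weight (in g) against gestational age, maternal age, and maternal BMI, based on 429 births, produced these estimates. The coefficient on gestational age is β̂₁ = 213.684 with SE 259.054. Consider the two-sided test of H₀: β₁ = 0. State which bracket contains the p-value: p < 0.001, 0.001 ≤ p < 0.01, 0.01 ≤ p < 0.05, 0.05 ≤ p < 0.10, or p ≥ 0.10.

p ≥ 0.10

t = 213.684 / 259.054 = 0.825.
df = n − k − 1 = 429 − 3 − 1 = 425.
Two-sided p = 2·P(T_{425} > |t|) ≈ 0.4099.
So p ≥ 0.10.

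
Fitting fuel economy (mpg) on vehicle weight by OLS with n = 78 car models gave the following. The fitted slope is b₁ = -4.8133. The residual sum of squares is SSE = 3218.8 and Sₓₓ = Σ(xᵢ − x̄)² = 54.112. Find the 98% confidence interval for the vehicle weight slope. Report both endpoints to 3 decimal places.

(-6.916, -2.711)

MSE = SSE/(n − 2) = 3218.8/76 = 42.3526.
SE(b₁) = √(MSE/Sₓₓ) = √(42.3526/54.112) = 0.884695.
df = n − 2 = 76.
t* = t_{0.01, 76} = 2.37642.
Margin = t* × SE = 2.37642 × 0.884695 = 2.10241.
CI: -4.8133 ± 2.10241 → (-6.916, -2.711).
With 98% confidence, each one-unit increase in vehicle weight is associated with a change of between -6.916 and -2.711 mpg in fuel economy.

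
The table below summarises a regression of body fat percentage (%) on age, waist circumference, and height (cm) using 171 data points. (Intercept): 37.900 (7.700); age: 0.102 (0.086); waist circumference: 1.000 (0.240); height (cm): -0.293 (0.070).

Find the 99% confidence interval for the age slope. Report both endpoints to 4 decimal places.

(-0.1221, 0.3261)

Read off: b = 0.102, SE = 0.086 for age.
df = n − k − 1 = 171 − 3 − 1 = 167.
t* = t_{0.005, 167} = 2.605589.
Margin = t* × SE = 2.605589 × 0.086 = 0.224081.
CI: 0.102 ± 0.224081 → (-0.1221, 0.3261).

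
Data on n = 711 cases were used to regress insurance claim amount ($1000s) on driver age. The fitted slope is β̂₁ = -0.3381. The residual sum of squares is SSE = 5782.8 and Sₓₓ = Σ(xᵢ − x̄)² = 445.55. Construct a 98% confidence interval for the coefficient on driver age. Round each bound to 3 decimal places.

MSE = SSE/(n − 2) = 5782.8/709 = 8.15628.
SE(β̂₁) = √(MSE/Sₓₓ) = √(8.15628/445.55) = 0.1353.
df = n − 2 = 709.
t* = t_{0.01, 709} = 2.331619.
Margin = t* × SE = 2.331619 × 0.1353 = 0.31547.
CI: -0.3381 ± 0.31547 → (-0.654, -0.023).
With 98% confidence, each one-unit increase in driver age is associated with a change of between -0.654 and -0.023 $1000s in insurance claim amount.

(-0.654, -0.023)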